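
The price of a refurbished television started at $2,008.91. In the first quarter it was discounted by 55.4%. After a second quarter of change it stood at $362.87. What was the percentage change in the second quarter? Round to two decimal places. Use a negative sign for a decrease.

After the first quarter: $2,008.91 × 0.446 = $895.97386.
Second-quarter multiplier: $362.87 ÷ $895.97386 ≈ 0.405001.
That is a change of -59.50%.

-59.50%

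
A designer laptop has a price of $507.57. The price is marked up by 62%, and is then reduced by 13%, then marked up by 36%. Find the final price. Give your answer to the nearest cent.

Apply the 62% increase: $507.57 × 1.62 = $822.2634.
13% decrease: $822.2634 × 0.87 = $715.369158.
36% increase: $715.369158 × 1.36 = $972.90205488 ≈ $972.90.

$972.90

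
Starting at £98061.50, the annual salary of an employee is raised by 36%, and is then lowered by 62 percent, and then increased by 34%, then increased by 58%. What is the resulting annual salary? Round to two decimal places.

£107295.85

After the 36% increase: £98061.50 × 1.36 = £133363.64.
After the 62% decrease: £133363.64 × 0.38 = £50678.1832.
After the 34% increase: £50678.1832 × 1.34 = £67908.765488.
After the 58% increase: £67908.765488 × 1.58 = £107295.84947104 ≈ £107295.85.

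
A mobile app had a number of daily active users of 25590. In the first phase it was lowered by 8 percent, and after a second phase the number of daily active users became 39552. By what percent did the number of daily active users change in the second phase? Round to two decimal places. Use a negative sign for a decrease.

68.00%

After the first phase: 25590 × 0.92 = 23542.8.
Second-phase multiplier: 39552 ÷ 23542.8 ≈ 1.680004.
That is a change of 68.00%.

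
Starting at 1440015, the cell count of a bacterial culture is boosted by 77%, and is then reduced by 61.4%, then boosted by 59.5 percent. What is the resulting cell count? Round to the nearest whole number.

1569236

After the 77% increase: 1440015 × 1.77 = 2548826.55.
Apply the 61.4% decrease: 2548826.55 × 0.386 = 983847.0483.
59.5% increase: 983847.0483 × 1.595 = 1569236.0420385 ≈ 1569236.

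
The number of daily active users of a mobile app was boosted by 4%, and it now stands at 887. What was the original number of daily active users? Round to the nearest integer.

853

The overall multiplier applied was 1.04.
So the original number of daily active users was 887 ÷ 1.04 ≈ 853.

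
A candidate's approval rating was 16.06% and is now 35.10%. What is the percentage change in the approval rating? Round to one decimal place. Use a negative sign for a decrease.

118.6%

The change is 35.10 − 16.06 = 19.04 percentage points.
Relative to the original 16.06%, that is 19.04 ÷ 16.06 ≈ 118.6%.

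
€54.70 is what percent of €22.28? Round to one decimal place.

245.5%

€54.70 ÷ €22.28 ≈ 245.5%.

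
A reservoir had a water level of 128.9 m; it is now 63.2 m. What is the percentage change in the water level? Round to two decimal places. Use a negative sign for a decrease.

Change: 63.2 − 128.9 = -65.7.
Relative to the original: -65.7 ÷ 128.9 ≈ -50.97%.

-50.97%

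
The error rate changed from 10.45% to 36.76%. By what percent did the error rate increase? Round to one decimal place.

The change is 36.76 − 10.45 = 26.31 percentage points.
Relative to the original 10.45%, that is 26.31 ÷ 10.45 ≈ 251.8%.
So the error rate rose by 251.8%.

251.8%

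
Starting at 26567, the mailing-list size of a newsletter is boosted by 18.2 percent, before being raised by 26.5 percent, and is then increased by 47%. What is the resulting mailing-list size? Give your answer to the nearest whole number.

Each change multiplies by a factor: 1.182 × 1.265 × 1.47 = 2.1979881.
26567 × 2.1979881 = 58393.9498527 ≈ 58394.

58394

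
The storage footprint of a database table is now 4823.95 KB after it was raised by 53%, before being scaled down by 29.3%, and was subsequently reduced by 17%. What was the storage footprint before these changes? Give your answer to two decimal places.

5372.96 KB

Undoing the 17% decrease: 4823.95 ÷ 0.83 ≈ 5811.987952.
Undoing the 29.3% decrease: 5811.987952 ÷ 0.707 ≈ 8220.633595.
Undoing the 53% increase: 8220.633595 ÷ 1.53 ≈ 5372.96 KB.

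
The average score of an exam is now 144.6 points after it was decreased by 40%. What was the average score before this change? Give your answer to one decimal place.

241.0 points

The overall multiplier applied was 0.6.
So the original average score was 144.6 ÷ 0.6 = 241.0 points.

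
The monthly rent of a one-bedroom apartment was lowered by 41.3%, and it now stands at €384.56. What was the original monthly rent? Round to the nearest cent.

€655.13

The overall multiplier applied was 0.587.
So the original monthly rent was €384.56 ÷ 0.587 ≈ €655.13.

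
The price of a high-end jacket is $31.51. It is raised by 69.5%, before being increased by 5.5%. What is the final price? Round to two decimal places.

69.5% increase: $31.51 × 1.695 = $53.40945.
5.5% increase: $53.40945 × 1.055 = $56.34696975 ≈ $56.35.

$56.35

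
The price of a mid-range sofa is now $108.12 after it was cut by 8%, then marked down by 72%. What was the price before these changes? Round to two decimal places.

$419.72

The overall multiplier applied was 0.92 × 0.28 = 0.2576.
So the original price was $108.12 ÷ 0.2576 ≈ $419.72.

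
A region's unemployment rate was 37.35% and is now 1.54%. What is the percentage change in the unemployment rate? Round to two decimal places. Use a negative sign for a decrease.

-95.88%

The change is 1.54 − 37.35 = -35.81 percentage points.
Relative to the original 37.35%, that is -35.81 ÷ 37.35 ≈ -95.88%.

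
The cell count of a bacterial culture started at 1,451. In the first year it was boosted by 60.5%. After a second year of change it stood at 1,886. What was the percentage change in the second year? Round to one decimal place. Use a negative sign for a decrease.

-19.0%

After the first year: 1,451 × 1.605 = 2328.855.
Second-year multiplier: 1,886 ÷ 2328.855 ≈ 0.80984.
That is a change of -19.0%.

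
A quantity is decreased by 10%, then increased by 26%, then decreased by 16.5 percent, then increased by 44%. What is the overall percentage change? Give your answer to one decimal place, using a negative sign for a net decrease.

36.4%

The combined multiplier is 0.9 × 1.26 × 0.835 × 1.44 = 1.3635216.
That corresponds to an increase of 36.4%.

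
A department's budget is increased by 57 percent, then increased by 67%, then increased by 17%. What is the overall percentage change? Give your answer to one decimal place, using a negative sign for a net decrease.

The combined multiplier is 1.57 × 1.67 × 1.17 = 3.067623.
That corresponds to an increase of 206.8%.

206.8%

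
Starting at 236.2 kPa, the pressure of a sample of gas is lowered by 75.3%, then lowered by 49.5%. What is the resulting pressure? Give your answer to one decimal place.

75.3% decrease: 236.2 × 0.247 = 58.3414.
Apply the 49.5% decrease: 58.3414 × 0.505 = 29.462407 ≈ 29.5.

29.5 kPa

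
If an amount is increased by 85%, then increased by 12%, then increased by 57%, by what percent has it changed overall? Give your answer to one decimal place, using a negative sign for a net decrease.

An 85% increase multiplies by 1.85.
Then a 12% increase: 1.85 × 1.12 = 2.072.
Then a 57% increase: 2.072 × 1.57 = 3.25304.
Overall factor 3.25304, i.e. 225.3%.

225.3%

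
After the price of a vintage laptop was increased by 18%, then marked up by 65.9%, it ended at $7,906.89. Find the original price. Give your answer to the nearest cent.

$4,039.03

The overall multiplier applied was 1.18 × 1.659 = 1.95762.
So the original price was $7,906.89 ÷ 1.95762 ≈ $4,039.03.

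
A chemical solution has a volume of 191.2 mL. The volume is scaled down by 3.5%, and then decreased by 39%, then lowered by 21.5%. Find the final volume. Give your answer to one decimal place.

Apply the 3.5% decrease: 191.2 × 0.965 = 184.508.
Apply the 39% decrease: 184.508 × 0.61 = 112.54988.
Apply the 21.5% decrease: 112.54988 × 0.785 = 88.3516558 ≈ 88.4.

88.4 mL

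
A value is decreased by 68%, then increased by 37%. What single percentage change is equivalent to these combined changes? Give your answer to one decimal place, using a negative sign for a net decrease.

The combined multiplier is 0.32 × 1.37 = 0.4384.
That corresponds to a decrease of 56.2%.

-56.2%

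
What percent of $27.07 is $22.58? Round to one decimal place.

83.4%

$22.58 ÷ $27.07 ≈ 83.4%.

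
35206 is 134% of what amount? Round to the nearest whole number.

35206 ÷ 1.34 ≈ 26273.

26273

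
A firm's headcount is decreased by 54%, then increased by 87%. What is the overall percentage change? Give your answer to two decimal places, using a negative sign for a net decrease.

-13.98%

The combined multiplier is 0.46 × 1.87 = 0.8602.
That corresponds to a decrease of 13.98%.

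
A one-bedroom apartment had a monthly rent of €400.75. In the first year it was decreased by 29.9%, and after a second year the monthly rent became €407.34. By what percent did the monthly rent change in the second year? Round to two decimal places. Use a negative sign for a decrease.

45.00%

After the first year: €400.75 × 0.701 = €280.92575.
Second-year multiplier: €407.34 ÷ €280.92575 ≈ 1.449992.
That is a change of 45.00%.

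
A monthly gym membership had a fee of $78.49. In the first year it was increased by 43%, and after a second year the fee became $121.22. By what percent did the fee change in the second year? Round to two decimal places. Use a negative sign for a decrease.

8.00%

After the first year: $78.49 × 1.43 = $112.2407.
Second-year multiplier: $121.22 ÷ $112.2407 ≈ 1.08.
That is a change of 8.00%.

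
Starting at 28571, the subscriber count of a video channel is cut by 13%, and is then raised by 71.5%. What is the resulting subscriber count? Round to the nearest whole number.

42629

Apply the 13% decrease: 28571 × 0.87 = 24856.77.
71.5% increase: 24856.77 × 1.715 = 42629.36055 ≈ 42629.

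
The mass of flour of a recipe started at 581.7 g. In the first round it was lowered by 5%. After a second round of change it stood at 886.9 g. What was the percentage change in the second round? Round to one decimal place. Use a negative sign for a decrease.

60.5%

After the first round: 581.7 × 0.95 = 552.615.
Second-round multiplier: 886.9 ÷ 552.615 ≈ 1.60491.
That is a change of 60.5%.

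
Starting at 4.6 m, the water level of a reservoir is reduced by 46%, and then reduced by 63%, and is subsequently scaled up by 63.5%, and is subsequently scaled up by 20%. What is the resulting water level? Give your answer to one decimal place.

1.8 m

Each change multiplies by a factor: 0.54 × 0.37 × 1.635 × 1.2 = 0.3920076.
4.6 × 0.3920076 = 1.80323496 ≈ 1.8.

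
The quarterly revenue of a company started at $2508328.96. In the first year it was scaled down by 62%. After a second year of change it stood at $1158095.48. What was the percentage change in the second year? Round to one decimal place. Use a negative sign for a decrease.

After the first year: $2508328.96 × 0.38 = $953165.0048.
Second-year multiplier: $1158095.48 ÷ $953165.0048 ≈ 1.215.
That is a change of 21.5%.

21.5%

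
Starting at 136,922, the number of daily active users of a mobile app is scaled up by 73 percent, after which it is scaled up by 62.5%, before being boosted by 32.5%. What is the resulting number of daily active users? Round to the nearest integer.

510,022

After the 73% increase: 136,922 × 1.73 = 236875.06.
After the 62.5% increase: 236875.06 × 1.625 = 384921.9725.
After the 32.5% increase: 384921.9725 × 1.325 = 510021.6135625 ≈ 510,022.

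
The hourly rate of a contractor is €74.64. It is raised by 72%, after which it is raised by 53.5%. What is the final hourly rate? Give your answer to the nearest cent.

Apply the 72% increase: €74.64 × 1.72 = €128.3808.
After the 53.5% increase: €128.3808 × 1.535 = €197.064528 ≈ €197.06.

€197.06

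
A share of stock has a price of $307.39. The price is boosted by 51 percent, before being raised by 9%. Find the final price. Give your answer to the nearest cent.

$505.93

51% increase: $307.39 × 1.51 = $464.1589.
After the 9% increase: $464.1589 × 1.09 = $505.933201 ≈ $505.93.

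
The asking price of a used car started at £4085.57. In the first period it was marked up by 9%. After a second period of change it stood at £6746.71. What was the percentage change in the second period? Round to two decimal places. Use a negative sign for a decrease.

51.50%

After the first period: £4085.57 × 1.09 = £4453.2713.
Second-period multiplier: £6746.71 ÷ £4453.2713 ≈ 1.515001.
That is a change of 51.50%.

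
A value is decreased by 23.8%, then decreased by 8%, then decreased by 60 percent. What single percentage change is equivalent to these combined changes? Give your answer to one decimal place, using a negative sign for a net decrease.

The combined multiplier is 0.762 × 0.92 × 0.4 = 0.280416.
That corresponds to a decrease of 72.0%.

-72.0%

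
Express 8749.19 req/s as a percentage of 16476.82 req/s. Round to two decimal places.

53.10%

8749.19 req/s ÷ 16476.82 req/s ≈ 53.10%.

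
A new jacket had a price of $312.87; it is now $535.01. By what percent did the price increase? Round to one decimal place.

Change: $535.01 − $312.87 = $222.14.
Relative to the original: $222.14 ÷ $312.87 ≈ 71.0%.
So the price increased by 71.0%.

71.0%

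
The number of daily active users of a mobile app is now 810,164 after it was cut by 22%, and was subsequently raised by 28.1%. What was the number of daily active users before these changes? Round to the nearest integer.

Undoing the 28.1% increase: 810,164 ÷ 1.281 ≈ 632446.526151.
Undoing the 22% decrease: 632446.526151 ÷ 0.78 ≈ 810,829.

810,829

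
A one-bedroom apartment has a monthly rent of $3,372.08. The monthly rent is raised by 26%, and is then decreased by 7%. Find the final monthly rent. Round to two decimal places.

$3,951.40

Apply the 26% increase: $3,372.08 × 1.26 = $4248.8208.
7% decrease: $4248.8208 × 0.93 = $3951.403344 ≈ $3,951.40.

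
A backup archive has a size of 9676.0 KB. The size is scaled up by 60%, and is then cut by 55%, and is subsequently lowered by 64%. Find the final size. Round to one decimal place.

Each change multiplies by a factor: 1.6 × 0.45 × 0.36 = 0.2592.
9676.0 × 0.2592 = 2508.0192 ≈ 2508.0.

2508.0 KB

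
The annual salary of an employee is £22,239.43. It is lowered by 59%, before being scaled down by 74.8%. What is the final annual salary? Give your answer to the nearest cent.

59% decrease: £22,239.43 × 0.41 = £9118.1663.
74.8% decrease: £9118.1663 × 0.252 = £2297.7779076 ≈ £2,297.78.

£2,297.78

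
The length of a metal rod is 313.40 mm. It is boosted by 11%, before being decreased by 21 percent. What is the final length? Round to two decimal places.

Each change multiplies by a factor: 1.11 × 0.79 = 0.8769.
313.40 × 0.8769 = 274.82046 ≈ 274.82.

274.82 mm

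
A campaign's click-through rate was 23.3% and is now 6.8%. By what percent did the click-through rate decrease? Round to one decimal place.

The change is 6.8 − 23.3 = -16.5 percentage points.
Relative to the original 23.3%, that is -16.5 ÷ 23.3 ≈ -70.8%.
So the click-through rate fell by 70.8%.

70.8%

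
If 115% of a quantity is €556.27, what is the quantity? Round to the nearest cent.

€556.27 ÷ 1.15 ≈ €483.71.

€483.71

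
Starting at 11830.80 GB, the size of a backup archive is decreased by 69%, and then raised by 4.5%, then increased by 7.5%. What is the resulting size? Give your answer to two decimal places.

After the 69% decrease: 11830.80 × 0.31 = 3667.548.
After the 4.5% increase: 3667.548 × 1.045 = 3832.58766.
Apply the 7.5% increase: 3832.58766 × 1.075 = 4120.0317345 ≈ 4120.03.

4120.03 GB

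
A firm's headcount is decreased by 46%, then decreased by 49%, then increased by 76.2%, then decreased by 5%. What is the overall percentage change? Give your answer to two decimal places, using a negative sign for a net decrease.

-53.90%

The combined multiplier is 0.54 × 0.51 × 1.762 × 0.95 = 0.46099206.
That corresponds to a decrease of 53.90%.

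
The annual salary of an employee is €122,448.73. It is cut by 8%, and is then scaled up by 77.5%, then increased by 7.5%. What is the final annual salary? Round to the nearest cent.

€214,955.68

Each change multiplies by a factor: 0.92 × 1.775 × 1.075 = 1.755475.
€122,448.73 × 1.755475 = €214955.68429675 ≈ €214,955.68.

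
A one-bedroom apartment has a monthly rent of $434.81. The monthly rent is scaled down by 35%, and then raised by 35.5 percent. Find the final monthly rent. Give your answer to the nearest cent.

$382.96

After the 35% decrease: $434.81 × 0.65 = $282.6265.
After the 35.5% increase: $282.6265 × 1.355 = $382.9589075 ≈ $382.96.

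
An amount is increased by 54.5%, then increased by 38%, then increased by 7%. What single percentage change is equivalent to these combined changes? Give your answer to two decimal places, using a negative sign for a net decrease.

The combined multiplier is 1.545 × 1.38 × 1.07 = 2.281347.
That corresponds to an increase of 128.13%.

128.13%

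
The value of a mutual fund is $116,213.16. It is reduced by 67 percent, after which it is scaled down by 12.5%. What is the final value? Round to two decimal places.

Each change multiplies by a factor: 0.33 × 0.875 = 0.28875.
$116,213.16 × 0.28875 = $33556.54995 ≈ $33,556.55.

$33,556.55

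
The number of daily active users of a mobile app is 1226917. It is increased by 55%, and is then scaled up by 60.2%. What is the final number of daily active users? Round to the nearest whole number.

3046558

Each change multiplies by a factor: 1.55 × 1.602 = 2.4831.
1226917 × 2.4831 = 3046557.6027 ≈ 3046558.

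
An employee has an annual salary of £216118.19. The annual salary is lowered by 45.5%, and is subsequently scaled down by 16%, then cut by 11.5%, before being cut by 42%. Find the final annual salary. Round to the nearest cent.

£50785.34

Each change multiplies by a factor: 0.545 × 0.84 × 0.885 × 0.58 = 0.23498874.
£216118.19 × 0.23498874 = £50785.3411591806 ≈ £50785.34.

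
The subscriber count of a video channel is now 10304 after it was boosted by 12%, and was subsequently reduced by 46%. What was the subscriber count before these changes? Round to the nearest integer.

The overall multiplier applied was 1.12 × 0.54 = 0.6048.
So the original subscriber count was 10304 ÷ 0.6048 ≈ 17037.

17037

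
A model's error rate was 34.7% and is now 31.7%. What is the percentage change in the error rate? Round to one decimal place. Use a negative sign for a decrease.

-8.6%

The change is 31.7 − 34.7 = -3.0 percentage points.
Relative to the original 34.7%, that is -3.0 ÷ 34.7 ≈ -8.6%.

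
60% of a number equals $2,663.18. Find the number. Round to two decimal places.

$2,663.18 ÷ 0.6 ≈ $4,438.63.

$4,438.63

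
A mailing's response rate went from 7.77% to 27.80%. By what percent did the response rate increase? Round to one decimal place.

The change is 27.80 − 7.77 = 20.03 percentage points.
Relative to the original 7.77%, that is 20.03 ÷ 7.77 ≈ 257.8%.
So the response rate rose by 257.8%.

257.8%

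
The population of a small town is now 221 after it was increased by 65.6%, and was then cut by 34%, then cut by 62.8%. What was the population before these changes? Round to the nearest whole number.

544

The overall multiplier applied was 1.656 × 0.66 × 0.372 = 0.40658112.
So the original population was 221 ÷ 0.40658112 ≈ 544.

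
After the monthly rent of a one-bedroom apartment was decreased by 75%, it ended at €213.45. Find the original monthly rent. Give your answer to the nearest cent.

€853.80

The overall multiplier applied was 0.25.
So the original monthly rent was €213.45 ÷ 0.25 = €853.80.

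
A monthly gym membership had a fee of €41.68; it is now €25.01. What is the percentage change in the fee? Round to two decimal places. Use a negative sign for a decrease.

Change: €25.01 − €41.68 = -€16.67.
Relative to the original: -€16.67 ÷ €41.68 ≈ -40.00%.

-40.00%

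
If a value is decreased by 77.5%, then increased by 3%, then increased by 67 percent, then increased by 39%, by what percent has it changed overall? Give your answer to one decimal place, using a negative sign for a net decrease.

A 77.5% decrease multiplies by 0.225.
Then a 3% increase: 0.225 × 1.03 = 0.23175.
Then a 67% increase: 0.23175 × 1.67 = 0.3870225.
Then a 39% increase: 0.3870225 × 1.39 = 0.537961275.
Overall factor 0.537961275, i.e. -46.2%.

-46.2%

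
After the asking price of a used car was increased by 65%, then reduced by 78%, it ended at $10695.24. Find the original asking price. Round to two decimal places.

$29463.47

Undoing the 78% decrease: $10695.24 ÷ 0.22 ≈ $48614.727273.
Undoing the 65% increase: $48614.727273 ÷ 1.65 ≈ $29463.47.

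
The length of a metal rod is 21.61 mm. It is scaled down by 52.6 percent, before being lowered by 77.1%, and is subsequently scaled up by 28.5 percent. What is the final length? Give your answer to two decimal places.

3.01 mm

Each change multiplies by a factor: 0.474 × 0.229 × 1.285 = 0.13948161.
21.61 × 0.13948161 = 3.0141975921 ≈ 3.01.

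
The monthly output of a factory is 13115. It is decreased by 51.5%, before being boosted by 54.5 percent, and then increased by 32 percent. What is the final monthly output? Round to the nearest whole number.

12972

51.5% decrease: 13115 × 0.485 = 6360.775.
54.5% increase: 6360.775 × 1.545 = 9827.397375.
After the 32% increase: 9827.397375 × 1.32 = 12972.164535 ≈ 12972.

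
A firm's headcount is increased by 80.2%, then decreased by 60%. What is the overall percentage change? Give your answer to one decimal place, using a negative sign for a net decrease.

An 80.2% increase multiplies by 1.802.
Then a 60% decrease: 1.802 × 0.4 = 0.7208.
Overall factor 0.7208, i.e. -27.9%.

-27.9%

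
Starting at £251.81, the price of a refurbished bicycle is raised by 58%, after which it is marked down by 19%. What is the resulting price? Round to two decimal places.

58% increase: £251.81 × 1.58 = £397.8598.
Apply the 19% decrease: £397.8598 × 0.81 = £322.266438 ≈ £322.27.

£322.27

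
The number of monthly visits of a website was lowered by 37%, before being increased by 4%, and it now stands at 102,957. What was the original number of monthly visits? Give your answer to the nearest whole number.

The overall multiplier applied was 0.63 × 1.04 = 0.6552.
So the original number of monthly visits was 102,957 ÷ 0.6552 ≈ 157,138.

157,138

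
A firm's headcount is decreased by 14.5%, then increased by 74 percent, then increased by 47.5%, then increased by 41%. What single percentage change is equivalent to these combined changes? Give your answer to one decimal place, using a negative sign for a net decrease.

209.4%

The combined multiplier is 0.855 × 1.74 × 1.475 × 1.41 = 3.094044075.
That corresponds to an increase of 209.4%.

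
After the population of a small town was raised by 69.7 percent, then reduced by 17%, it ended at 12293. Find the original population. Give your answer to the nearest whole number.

8728

Undoing the 17% decrease: 12293 ÷ 0.83 ≈ 14810.843373.
Undoing the 69.7% increase: 14810.843373 ÷ 1.697 ≈ 8728.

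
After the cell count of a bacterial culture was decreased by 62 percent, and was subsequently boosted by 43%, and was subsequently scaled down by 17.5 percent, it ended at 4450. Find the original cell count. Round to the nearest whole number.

Undoing the 17.5% decrease: 4450 ÷ 0.825 ≈ 5393.939394.
Undoing the 43% increase: 5393.939394 ÷ 1.43 ≈ 3771.98559.
Undoing the 62% decrease: 3771.98559 ÷ 0.38 ≈ 9926.

9926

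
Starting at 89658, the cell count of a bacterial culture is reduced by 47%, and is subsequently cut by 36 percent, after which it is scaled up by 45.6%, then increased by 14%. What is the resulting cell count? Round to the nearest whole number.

50479

Each change multiplies by a factor: 0.53 × 0.64 × 1.456 × 1.14 = 0.563017728.
89658 × 0.563017728 = 50479.043457024 ≈ 50479.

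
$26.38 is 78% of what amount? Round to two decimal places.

$26.38 ÷ 0.78 ≈ $33.82.

$33.82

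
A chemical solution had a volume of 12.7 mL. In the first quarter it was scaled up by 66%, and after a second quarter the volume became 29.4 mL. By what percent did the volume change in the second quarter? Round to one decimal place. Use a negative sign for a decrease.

After the first quarter: 12.7 × 1.66 = 21.082.
Second-quarter multiplier: 29.4 ÷ 21.082 ≈ 1.39455.
That is a change of 39.5%.

39.5%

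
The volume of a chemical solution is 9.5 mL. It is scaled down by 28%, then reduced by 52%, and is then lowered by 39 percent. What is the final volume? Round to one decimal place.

Each change multiplies by a factor: 0.72 × 0.48 × 0.61 = 0.210816.
9.5 × 0.210816 = 2.002752 ≈ 2.0.

2.0 mL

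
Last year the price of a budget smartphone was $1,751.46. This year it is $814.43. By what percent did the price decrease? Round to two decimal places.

Change: $814.43 − $1,751.46 = -$937.03.
Relative to the original: -$937.03 ÷ $1,751.46 ≈ -53.50%.
So the price decreased by 53.50%.

53.50%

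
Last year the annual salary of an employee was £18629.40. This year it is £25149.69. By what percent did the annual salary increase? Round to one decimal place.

35.0%

Change: £25149.69 − £18629.40 = £6520.29.
Relative to the original: £6520.29 ÷ £18629.40 = 35.0%.
So the annual salary increased by 35.0%.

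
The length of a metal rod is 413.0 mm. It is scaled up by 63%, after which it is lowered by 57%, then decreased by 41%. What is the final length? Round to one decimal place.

170.8 mm

Each change multiplies by a factor: 1.63 × 0.43 × 0.59 = 0.413531.
413.0 × 0.413531 = 170.788303 ≈ 170.8.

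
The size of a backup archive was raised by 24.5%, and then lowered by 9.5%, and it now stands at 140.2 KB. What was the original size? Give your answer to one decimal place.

Undoing the 9.5% decrease: 140.2 ÷ 0.905 ≈ 154.917127.
Undoing the 24.5% increase: 154.917127 ÷ 1.245 ≈ 124.4 KB.

124.4 KB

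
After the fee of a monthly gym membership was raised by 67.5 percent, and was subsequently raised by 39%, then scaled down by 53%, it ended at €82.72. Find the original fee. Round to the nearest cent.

The overall multiplier applied was 1.675 × 1.39 × 0.47 = 1.0942775.
So the original fee was €82.72 ÷ 1.0942775 ≈ €75.59.

€75.59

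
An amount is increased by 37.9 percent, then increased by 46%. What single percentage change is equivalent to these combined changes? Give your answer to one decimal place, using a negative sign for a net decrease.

101.3%

A 37.9% increase multiplies by 1.379.
Then a 46% increase: 1.379 × 1.46 = 2.01334.
Overall factor 2.01334, i.e. 101.3%.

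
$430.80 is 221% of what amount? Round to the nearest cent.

$194.93

$430.80 ÷ 2.21 ≈ $194.93.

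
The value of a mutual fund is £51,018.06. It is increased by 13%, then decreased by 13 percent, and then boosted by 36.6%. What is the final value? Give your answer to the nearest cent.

£68,512.90

Apply the 13% increase: £51,018.06 × 1.13 = £57650.4078.
13% decrease: £57650.4078 × 0.87 = £50155.854786.
36.6% increase: £50155.854786 × 1.366 = £68512.897637676 ≈ £68,512.90.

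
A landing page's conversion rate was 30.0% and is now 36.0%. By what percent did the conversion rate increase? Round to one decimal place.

20.0%

The change is 36.0 − 30.0 = 6.0 percentage points.
Relative to the original 30.0%, that is 6.0 ÷ 30.0 = 20.0%.
So the conversion rate rose by 20.0%.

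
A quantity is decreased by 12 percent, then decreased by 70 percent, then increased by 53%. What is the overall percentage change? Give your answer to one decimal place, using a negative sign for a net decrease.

The combined multiplier is 0.88 × 0.3 × 1.53 = 0.40392.
That corresponds to a decrease of 59.6%.

-59.6%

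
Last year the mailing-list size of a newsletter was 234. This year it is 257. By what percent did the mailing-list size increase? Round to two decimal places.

9.83%

Change: 257 − 234 = 23.
Relative to the original: 23 ÷ 234 ≈ 9.83%.
So the mailing-list size increased by 9.83%.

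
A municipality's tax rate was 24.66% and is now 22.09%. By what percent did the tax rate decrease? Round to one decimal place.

The change is 22.09 − 24.66 = -2.57 percentage points.
Relative to the original 24.66%, that is -2.57 ÷ 24.66 ≈ -10.4%.
So the tax rate fell by 10.4%.

10.4%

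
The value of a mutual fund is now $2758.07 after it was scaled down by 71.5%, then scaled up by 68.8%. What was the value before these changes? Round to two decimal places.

$5733.08

Undoing the 68.8% increase: $2758.07 ÷ 1.688 ≈ $1633.927725.
Undoing the 71.5% decrease: $1633.927725 ÷ 0.285 ≈ $5733.08.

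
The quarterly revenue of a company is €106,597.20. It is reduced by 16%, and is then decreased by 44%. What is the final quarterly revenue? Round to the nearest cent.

€50,143.32

Apply the 16% decrease: €106,597.20 × 0.84 = €89541.648.
44% decrease: €89541.648 × 0.56 = €50143.32288 ≈ €50,143.32.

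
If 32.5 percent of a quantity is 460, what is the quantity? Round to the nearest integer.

1,415

460 ÷ 0.325 ≈ 1,415.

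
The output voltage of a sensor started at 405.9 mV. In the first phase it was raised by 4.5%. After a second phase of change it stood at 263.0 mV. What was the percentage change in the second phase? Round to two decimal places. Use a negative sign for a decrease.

-38.00%

After the first phase: 405.9 × 1.045 = 424.1655.
Second-phase multiplier: 263.0 ÷ 424.1655 ≈ 0.620041.
That is a change of -38.00%.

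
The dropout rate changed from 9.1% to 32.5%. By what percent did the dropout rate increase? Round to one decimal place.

257.1%

The change is 32.5 − 9.1 = 23.4 percentage points.
Relative to the original 9.1%, that is 23.4 ÷ 9.1 ≈ 257.1%.
So the dropout rate rose by 257.1%.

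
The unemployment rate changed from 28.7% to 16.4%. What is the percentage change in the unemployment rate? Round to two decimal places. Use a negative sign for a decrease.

The change is 16.4 − 28.7 = -12.3 percentage points.
Relative to the original 28.7%, that is -12.3 ÷ 28.7 ≈ -42.86%.

-42.86%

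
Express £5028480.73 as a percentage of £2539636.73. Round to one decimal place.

198.0%

£5028480.73 ÷ £2539636.73 ≈ 198.0%.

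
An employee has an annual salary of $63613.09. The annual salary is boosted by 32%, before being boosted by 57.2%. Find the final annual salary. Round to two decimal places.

$131999.71

Each change multiplies by a factor: 1.32 × 1.572 = 2.07504.
$63613.09 × 2.07504 = $131999.7062736 ≈ $131999.71.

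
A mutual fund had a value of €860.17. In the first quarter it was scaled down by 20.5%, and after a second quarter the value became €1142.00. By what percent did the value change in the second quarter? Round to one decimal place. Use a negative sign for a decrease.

After the first quarter: €860.17 × 0.795 = €683.83515.
Second-quarter multiplier: €1142.00 ÷ €683.83515 ≈ 1.66999.
That is a change of 67.0%.

67.0%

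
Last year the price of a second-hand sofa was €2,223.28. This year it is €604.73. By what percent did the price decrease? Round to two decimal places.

Change: €604.73 − €2,223.28 = -€1,618.55.
Relative to the original: -€1,618.55 ÷ €2,223.28 ≈ -72.80%.
So the price decreased by 72.80%.

72.80%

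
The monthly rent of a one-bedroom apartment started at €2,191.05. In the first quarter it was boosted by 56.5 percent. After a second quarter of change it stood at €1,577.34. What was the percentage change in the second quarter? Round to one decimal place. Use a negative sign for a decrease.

After the first quarter: €2,191.05 × 1.565 = €3428.99325.
Second-quarter multiplier: €1,577.34 ÷ €3428.99325 ≈ 0.46.
That is a change of -54.0%.

-54.0%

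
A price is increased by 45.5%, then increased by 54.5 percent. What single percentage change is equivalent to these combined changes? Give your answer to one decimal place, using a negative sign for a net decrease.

124.8%

The combined multiplier is 1.455 × 1.545 = 2.247975.
That corresponds to an increase of 124.8%.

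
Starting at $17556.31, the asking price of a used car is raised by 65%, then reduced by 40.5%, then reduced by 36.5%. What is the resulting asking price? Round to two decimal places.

$10944.80

Each change multiplies by a factor: 1.65 × 0.595 × 0.635 = 0.62341125.
$17556.31 × 0.62341125 = $10944.8011624875 ≈ $10944.80.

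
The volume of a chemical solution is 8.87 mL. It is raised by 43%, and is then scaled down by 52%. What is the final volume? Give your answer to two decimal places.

6.09 mL

Each change multiplies by a factor: 1.43 × 0.48 = 0.6864.
8.87 × 0.6864 = 6.088368 ≈ 6.09.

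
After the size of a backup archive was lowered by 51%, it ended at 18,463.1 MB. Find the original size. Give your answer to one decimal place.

37,679.8 MB

The overall multiplier applied was 0.49.
So the original size was 18,463.1 ÷ 0.49 ≈ 37,679.8 MB.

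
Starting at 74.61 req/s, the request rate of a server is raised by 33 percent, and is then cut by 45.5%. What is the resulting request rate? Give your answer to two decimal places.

54.08 req/s

Each change multiplies by a factor: 1.33 × 0.545 = 0.72485.
74.61 × 0.72485 = 54.0810585 ≈ 54.08.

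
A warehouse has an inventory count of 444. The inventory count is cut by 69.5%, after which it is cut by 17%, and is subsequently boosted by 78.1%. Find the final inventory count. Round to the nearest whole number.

Each change multiplies by a factor: 0.305 × 0.83 × 1.781 = 0.45086015.
444 × 0.45086015 = 200.1819066 ≈ 200.

200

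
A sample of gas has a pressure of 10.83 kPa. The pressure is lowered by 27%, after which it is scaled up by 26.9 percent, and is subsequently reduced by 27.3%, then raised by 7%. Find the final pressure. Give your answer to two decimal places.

Each change multiplies by a factor: 0.73 × 1.269 × 0.727 × 1.07 = 0.7206139593.
10.83 × 0.7206139593 = 7.804249179219 ≈ 7.80.

7.80 kPa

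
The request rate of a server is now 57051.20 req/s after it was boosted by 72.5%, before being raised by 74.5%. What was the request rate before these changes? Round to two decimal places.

The overall multiplier applied was 1.725 × 1.745 = 3.010125.
So the original request rate was 57051.20 ÷ 3.010125 ≈ 18953.10 req/s.

18953.10 req/s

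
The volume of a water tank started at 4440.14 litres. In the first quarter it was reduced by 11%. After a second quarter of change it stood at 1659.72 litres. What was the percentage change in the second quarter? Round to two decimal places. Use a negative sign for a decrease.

After the first quarter: 4440.14 × 0.89 = 3951.7246.
Second-quarter multiplier: 1659.72 ÷ 3951.7246 ≈ 0.419999.
That is a change of -58.00%.

-58.00%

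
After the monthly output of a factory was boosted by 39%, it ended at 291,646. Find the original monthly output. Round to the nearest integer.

The overall multiplier applied was 1.39.
So the original monthly output was 291,646 ÷ 1.39 ≈ 209,817.

209,817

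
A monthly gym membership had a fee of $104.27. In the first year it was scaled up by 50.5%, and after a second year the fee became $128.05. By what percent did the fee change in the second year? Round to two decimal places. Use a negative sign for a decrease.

-18.40%

After the first year: $104.27 × 1.505 = $156.92635.
Second-year multiplier: $128.05 ÷ $156.92635 ≈ 0.815988.
That is a change of -18.40%.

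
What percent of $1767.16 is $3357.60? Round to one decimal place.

190.0%

$3357.60 ÷ $1767.16 ≈ 190.0%.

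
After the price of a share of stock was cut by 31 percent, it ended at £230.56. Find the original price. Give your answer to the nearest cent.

The overall multiplier applied was 0.69.
So the original price was £230.56 ÷ 0.69 ≈ £334.14.

£334.14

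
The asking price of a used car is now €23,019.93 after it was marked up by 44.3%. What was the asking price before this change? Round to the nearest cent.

The overall multiplier applied was 1.443.
So the original asking price was €23,019.93 ÷ 1.443 ≈ €15,952.83.

€15,952.83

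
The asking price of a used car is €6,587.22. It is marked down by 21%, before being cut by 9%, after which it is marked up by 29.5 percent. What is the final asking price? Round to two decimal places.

Each change multiplies by a factor: 0.79 × 0.91 × 1.295 = 0.9309755.
€6,587.22 × 0.9309755 = €6132.54043311 ≈ €6,132.54.

€6,132.54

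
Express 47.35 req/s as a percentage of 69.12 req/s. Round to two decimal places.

47.35 req/s ÷ 69.12 req/s ≈ 68.50%.

68.50%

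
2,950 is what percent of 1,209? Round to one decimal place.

244.0%

2,950 ÷ 1,209 ≈ 244.0%.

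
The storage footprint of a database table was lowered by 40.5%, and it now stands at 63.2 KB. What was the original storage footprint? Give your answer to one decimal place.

The overall multiplier applied was 0.595.
So the original storage footprint was 63.2 ÷ 0.595 ≈ 106.2 KB.

106.2 KB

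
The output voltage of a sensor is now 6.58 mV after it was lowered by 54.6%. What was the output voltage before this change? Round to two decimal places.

14.49 mV

The overall multiplier applied was 0.454.
So the original output voltage was 6.58 ÷ 0.454 ≈ 14.49 mV.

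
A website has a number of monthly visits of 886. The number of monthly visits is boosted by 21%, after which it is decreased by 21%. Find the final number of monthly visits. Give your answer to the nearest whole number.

847

After the 21% increase: 886 × 1.21 = 1072.06.
21% decrease: 1072.06 × 0.79 = 846.9274 ≈ 847.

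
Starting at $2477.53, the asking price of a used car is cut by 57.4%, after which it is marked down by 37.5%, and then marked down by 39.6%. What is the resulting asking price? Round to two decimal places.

Each change multiplies by a factor: 0.426 × 0.625 × 0.604 = 0.160815.
$2477.53 × 0.160815 = $398.42398695 ≈ $398.42.

$398.42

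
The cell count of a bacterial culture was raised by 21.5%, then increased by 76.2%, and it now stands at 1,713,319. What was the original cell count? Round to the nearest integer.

Undoing the 76.2% increase: 1,713,319 ÷ 1.762 ≈ 972371.736663.
Undoing the 21.5% increase: 972371.736663 ÷ 1.215 ≈ 800,306.

800,306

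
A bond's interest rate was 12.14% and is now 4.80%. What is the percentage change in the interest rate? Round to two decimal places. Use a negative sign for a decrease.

-60.46%

The change is 4.80 − 12.14 = -7.34 percentage points.
Relative to the original 12.14%, that is -7.34 ÷ 12.14 ≈ -60.46%.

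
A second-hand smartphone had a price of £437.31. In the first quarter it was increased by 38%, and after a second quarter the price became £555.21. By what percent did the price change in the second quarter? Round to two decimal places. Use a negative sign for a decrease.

-8.00%

After the first quarter: £437.31 × 1.38 = £603.4878.
Second-quarter multiplier: £555.21 ÷ £603.4878 ≈ 0.920002.
That is a change of -8.00%.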